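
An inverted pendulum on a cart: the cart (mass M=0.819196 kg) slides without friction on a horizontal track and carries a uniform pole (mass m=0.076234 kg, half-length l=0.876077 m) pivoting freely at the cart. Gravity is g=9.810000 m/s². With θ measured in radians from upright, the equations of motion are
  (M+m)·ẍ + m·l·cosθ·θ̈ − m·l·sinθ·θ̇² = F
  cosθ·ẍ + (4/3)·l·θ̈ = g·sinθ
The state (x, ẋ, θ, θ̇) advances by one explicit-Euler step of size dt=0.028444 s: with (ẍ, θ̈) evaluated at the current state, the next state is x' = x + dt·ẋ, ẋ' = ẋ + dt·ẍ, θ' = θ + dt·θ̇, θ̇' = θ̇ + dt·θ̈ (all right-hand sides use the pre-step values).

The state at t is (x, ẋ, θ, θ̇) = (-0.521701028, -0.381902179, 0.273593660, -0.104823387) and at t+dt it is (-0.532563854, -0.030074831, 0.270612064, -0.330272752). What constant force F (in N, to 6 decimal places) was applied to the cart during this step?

F = 10.565817 N

ẍ = (ẋ'−ẋ)/dt = (-0.030074831−-0.381902179)/0.028444 = 12.369123
θ̈ = (θ̇'−θ̇)/dt = (-0.330272752−-0.104823387)/0.028444 = -7.926078
sinθ=0.270193, cosθ=0.962806
F = (M+m)·ẍ + m·l·cosθ·θ̈ − m·l·sinθ·θ̇² = 11.075684 + -0.509669 − 0.000198 = 10.565817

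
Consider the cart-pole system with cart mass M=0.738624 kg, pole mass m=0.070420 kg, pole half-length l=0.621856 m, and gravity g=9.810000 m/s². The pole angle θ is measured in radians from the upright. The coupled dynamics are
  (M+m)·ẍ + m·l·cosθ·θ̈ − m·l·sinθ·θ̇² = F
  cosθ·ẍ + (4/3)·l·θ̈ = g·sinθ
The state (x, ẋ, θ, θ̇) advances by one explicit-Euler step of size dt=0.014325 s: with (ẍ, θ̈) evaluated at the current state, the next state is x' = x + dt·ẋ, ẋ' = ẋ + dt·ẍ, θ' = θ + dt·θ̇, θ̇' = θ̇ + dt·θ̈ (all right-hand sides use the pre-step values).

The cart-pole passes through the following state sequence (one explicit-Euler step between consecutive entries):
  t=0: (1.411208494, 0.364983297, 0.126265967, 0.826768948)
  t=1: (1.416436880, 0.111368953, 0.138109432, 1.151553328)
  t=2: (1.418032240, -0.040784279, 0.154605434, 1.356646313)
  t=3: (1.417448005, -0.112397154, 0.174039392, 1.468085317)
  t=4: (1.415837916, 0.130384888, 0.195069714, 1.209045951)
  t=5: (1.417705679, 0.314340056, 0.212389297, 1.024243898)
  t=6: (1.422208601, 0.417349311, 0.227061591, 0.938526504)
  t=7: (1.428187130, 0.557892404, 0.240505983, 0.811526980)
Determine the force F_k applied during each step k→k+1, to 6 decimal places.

F_0 = -13.342389 N
F_1 = -7.980276 N
F_2 = -3.720344 N
F_3 = 12.915531 N
F_4 = 9.822749 N
F_5 = 5.551901 N
F_6 = 7.550608 N

step 0→1:
  ẍ = (ẋ'−ẋ)/dt = (0.111368953−0.364983297)/0.014325 = -17.704317
  θ̈ = (θ̇'−θ̇)/dt = (1.151553328−0.826768948)/0.014325 = 22.672557
  sinθ=0.125931, cosθ=0.992039
  F = (M+m)·ẍ + m·l·cosθ·θ̈ − m·l·sinθ·θ̇² = -14.323572 + 0.984952 − 0.003770 = -13.342389
step 1→2:
  ẍ = (ẋ'−ẋ)/dt = (-0.040784279−0.111368953)/0.014325 = -10.621517
  θ̈ = (θ̇'−θ̇)/dt = (1.356646313−1.151553328)/0.014325 = 14.317137
  sinθ=0.137671, cosθ=0.990478
  F = (M+m)·ẍ + m·l·cosθ·θ̈ − m·l·sinθ·θ̇² = -8.593275 + 0.620993 − 0.007995 = -7.980276
step 2→3:
  ẍ = (ẋ'−ẋ)/dt = (-0.112397154−-0.040784279)/0.014325 = -4.999154
  θ̈ = (θ̇'−θ̇)/dt = (1.468085317−1.356646313)/0.014325 = 7.779337
  sinθ=0.153990, cosθ=0.988072
  F = (M+m)·ẍ + m·l·cosθ·θ̈ − m·l·sinθ·θ̇² = -4.044535 + 0.336602 − 0.012411 = -3.720344
step 3→4:
  ẍ = (ẋ'−ẋ)/dt = (0.130384888−-0.112397154)/0.014325 = 16.948136
  θ̈ = (θ̇'−θ̇)/dt = (1.209045951−1.468085317)/0.014325 = -18.083027
  sinθ=0.173162, cosθ=0.984893
  F = (M+m)·ẍ + m·l·cosθ·θ̈ − m·l·sinθ·θ̇² = 13.711787 + -0.779913 − 0.016343 = 12.915531
step 4→5:
  ẍ = (ẋ'−ẋ)/dt = (0.314340056−0.130384888)/0.014325 = 12.841548
  θ̈ = (θ̇'−θ̇)/dt = (1.024243898−1.209045951)/0.014325 = -12.900667
  sinθ=0.193835, cosθ=0.981034
  F = (M+m)·ẍ + m·l·cosθ·θ̈ − m·l·sinθ·θ̇² = 10.389377 + -0.554220 − 0.012408 = 9.822749
step 5→6:
  ẍ = (ẋ'−ẋ)/dt = (0.417349311−0.314340056)/0.014325 = 7.190873
  θ̈ = (θ̇'−θ̇)/dt = (0.938526504−1.024243898)/0.014325 = -5.983762
  sinθ=0.210796, cosθ=0.977530
  F = (M+m)·ẍ + m·l·cosθ·θ̈ − m·l·sinθ·θ̇² = 5.817733 + -0.256148 − 0.009684 = 5.551901
step 6→7:
  ẍ = (ẋ'−ẋ)/dt = (0.557892404−0.417349311)/0.014325 = 9.811036
  θ̈ = (θ̇'−θ̇)/dt = (0.811526980−0.938526504)/0.014325 = -8.865586
  sinθ=0.225116, cosθ=0.974332
  F = (M+m)·ẍ + m·l·cosθ·θ̈ − m·l·sinθ·θ̇² = 7.937560 + -0.378269 − 0.008683 = 7.550608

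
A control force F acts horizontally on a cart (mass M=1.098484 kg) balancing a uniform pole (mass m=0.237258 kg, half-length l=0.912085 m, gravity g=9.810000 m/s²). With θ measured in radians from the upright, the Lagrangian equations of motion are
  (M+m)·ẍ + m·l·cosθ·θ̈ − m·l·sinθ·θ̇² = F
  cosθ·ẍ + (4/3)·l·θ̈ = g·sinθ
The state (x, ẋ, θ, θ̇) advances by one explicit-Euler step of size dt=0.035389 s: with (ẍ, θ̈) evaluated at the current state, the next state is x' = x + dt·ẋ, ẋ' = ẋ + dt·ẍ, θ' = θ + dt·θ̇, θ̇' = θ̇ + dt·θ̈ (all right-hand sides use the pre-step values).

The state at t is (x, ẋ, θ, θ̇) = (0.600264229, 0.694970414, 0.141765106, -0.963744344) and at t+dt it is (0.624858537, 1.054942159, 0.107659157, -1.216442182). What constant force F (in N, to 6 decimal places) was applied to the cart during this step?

ẍ = (ẋ'−ẋ)/dt = (1.054942159−0.694970414)/0.035389 = 10.171854
θ̈ = (θ̇'−θ̇)/dt = (-1.216442182−-0.963744344)/0.035389 = -7.140576
sinθ=0.141291, cosθ=0.989968
F = (M+m)·ẍ + m·l·cosθ·θ̈ − m·l·sinθ·θ̇² = 13.586973 + -1.529715 − 0.028398 = 12.028859

F = 12.028859 N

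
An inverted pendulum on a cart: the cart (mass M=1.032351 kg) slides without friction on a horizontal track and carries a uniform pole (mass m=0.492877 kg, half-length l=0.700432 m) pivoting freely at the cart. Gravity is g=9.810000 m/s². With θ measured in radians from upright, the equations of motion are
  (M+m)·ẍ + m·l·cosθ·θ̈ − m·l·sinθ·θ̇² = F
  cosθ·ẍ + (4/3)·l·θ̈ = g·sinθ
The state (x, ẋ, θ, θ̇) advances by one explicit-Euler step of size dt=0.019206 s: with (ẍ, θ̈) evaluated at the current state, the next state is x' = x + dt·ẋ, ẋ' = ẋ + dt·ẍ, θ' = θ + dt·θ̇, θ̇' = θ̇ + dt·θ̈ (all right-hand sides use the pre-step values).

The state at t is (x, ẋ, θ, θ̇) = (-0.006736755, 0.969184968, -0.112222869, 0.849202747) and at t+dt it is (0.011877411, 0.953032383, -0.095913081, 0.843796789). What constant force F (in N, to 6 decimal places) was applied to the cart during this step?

F = -1.351424 N

ẍ = (ẋ'−ẋ)/dt = (0.953032383−0.969184968)/0.019206 = -0.841018
θ̈ = (θ̇'−θ̇)/dt = (0.843796789−0.849202747)/0.019206 = -0.281472
sinθ=-0.111987, cosθ=0.993710
F = (M+m)·ẍ + m·l·cosθ·θ̈ − m·l·sinθ·θ̇² = -1.282744 + -0.096561 − -0.027880 = -1.351424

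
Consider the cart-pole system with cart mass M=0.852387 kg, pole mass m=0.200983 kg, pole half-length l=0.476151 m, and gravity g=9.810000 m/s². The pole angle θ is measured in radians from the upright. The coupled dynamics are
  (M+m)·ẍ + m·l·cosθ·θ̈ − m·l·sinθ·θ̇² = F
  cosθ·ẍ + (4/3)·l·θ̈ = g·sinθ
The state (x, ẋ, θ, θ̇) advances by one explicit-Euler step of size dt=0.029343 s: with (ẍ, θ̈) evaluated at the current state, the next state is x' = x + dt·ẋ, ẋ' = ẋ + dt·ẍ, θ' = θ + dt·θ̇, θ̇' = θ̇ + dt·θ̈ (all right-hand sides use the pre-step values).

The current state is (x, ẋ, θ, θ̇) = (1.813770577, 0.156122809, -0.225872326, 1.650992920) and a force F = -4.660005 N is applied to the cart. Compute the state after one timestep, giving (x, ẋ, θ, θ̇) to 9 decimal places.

sinθ=-0.223956615, cosθ=0.974599115
temp = (F + m·l·θ̇²·sinθ)/(M+m) = (-4.660005 + -0.058419568)/1.053370 = -4.479361068
θ̈ = (g·sinθ − cosθ·temp)/(l·(4/3 − m·cos²θ/(M+m))) = 3.953090409
ẍ = temp − m·l·θ̈·cosθ/(M+m) = -4.829375409
Euler: x'=1.813770577+0.029343·0.156122809=1.818351689, ẋ'=0.156122809+0.029343·-4.829375409=0.014414446
       θ'=-0.225872326+0.029343·1.650992920=-0.177427241, θ̇'=1.650992920+0.029343·3.953090409=1.766988452

(1.818351689, 0.014414446, -0.177427241, 1.766988452)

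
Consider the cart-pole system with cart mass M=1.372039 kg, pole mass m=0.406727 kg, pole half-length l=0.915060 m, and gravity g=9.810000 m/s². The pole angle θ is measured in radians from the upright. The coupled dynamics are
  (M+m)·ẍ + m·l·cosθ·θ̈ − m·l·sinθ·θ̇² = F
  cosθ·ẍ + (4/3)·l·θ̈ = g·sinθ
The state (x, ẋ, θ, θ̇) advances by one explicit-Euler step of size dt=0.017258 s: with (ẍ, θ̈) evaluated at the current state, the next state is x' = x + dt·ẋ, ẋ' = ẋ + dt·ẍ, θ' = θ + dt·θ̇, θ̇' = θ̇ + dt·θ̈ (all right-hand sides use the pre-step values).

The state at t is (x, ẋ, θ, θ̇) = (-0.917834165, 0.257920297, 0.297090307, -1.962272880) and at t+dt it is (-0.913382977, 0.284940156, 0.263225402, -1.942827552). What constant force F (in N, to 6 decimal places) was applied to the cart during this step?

ẍ = (ẋ'−ẋ)/dt = (0.284940156−0.257920297)/0.017258 = 1.565643
θ̈ = (θ̇'−θ̇)/dt = (-1.942827552−-1.962272880)/0.017258 = 1.126743
sinθ=0.292739, cosθ=0.956192
F = (M+m)·ẍ + m·l·cosθ·θ̈ − m·l·sinθ·θ̇² = 2.784912 + 0.400980 − 0.419520 = 2.766372

F = 2.766372 N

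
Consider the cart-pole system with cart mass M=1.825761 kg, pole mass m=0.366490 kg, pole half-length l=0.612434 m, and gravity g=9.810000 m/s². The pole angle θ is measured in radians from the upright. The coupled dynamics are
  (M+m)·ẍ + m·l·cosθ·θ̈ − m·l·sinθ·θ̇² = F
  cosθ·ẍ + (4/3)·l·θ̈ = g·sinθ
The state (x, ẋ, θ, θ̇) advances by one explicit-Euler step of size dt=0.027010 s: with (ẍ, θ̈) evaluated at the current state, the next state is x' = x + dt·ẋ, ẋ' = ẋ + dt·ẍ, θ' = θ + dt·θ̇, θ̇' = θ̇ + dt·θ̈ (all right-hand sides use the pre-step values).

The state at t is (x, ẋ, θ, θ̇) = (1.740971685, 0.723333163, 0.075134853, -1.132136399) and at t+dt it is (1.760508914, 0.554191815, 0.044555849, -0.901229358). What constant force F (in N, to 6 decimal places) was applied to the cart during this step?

F = -11.836449 N

ẍ = (ẋ'−ẋ)/dt = (0.554191815−0.723333163)/0.027010 = -6.262175
θ̈ = (θ̇'−θ̇)/dt = (-0.901229358−-1.132136399)/0.027010 = 8.548946
sinθ=0.075064, cosθ=0.997179
F = (M+m)·ẍ + m·l·cosθ·θ̈ − m·l·sinθ·θ̇² = -13.728260 + 1.913405 − 0.021595 = -11.836449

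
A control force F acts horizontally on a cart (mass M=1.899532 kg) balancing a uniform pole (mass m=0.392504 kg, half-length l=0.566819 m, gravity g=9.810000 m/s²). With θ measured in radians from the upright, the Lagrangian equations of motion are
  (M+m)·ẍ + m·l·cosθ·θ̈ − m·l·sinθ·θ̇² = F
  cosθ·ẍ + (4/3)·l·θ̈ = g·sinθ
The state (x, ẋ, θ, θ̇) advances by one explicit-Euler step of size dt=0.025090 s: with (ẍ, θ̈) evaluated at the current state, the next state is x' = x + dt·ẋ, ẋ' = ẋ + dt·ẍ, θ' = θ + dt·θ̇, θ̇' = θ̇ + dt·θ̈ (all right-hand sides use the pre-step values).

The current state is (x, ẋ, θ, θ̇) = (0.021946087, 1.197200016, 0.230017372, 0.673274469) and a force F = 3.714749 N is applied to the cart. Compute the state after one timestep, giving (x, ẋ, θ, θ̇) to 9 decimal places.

sinθ=0.227994438, cosθ=0.973662434
temp = (F + m·l·θ̇²·sinθ)/(M+m) = (3.714749 + 0.022993074)/2.292036 = 1.630751905
θ̈ = (g·sinθ − cosθ·temp)/(l·(4/3 − m·cos²θ/(M+m))) = 0.977529172
ẍ = temp − m·l·θ̈·cosθ/(M+m) = 1.538366112
Euler: x'=0.021946087+0.025090·1.197200016=0.051983835, ẋ'=1.197200016+0.025090·1.538366112=1.235797622
       θ'=0.230017372+0.025090·0.673274469=0.246909828, θ̇'=0.673274469+0.025090·0.977529172=0.697800676

(0.051983835, 1.235797622, 0.246909828, 0.697800676)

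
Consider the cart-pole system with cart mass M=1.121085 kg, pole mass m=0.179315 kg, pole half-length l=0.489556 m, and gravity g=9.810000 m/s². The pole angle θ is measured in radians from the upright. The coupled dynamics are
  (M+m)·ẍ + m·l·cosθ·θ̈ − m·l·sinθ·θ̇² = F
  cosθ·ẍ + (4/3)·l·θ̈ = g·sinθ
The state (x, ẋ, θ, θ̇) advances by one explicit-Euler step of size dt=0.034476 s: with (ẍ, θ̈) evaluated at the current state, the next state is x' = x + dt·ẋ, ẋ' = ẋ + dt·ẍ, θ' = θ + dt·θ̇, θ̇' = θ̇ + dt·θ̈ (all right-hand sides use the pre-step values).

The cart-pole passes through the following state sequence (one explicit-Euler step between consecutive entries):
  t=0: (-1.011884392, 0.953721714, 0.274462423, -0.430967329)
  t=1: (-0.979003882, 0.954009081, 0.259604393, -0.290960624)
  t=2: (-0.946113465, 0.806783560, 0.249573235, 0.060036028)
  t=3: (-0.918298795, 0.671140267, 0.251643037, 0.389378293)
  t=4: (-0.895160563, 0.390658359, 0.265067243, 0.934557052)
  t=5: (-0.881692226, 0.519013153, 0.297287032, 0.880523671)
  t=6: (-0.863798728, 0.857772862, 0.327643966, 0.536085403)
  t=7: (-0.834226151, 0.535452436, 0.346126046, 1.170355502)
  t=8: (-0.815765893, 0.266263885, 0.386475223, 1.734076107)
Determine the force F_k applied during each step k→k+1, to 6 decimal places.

F_0 = 0.349570 N
F_1 = -4.691326 N
F_2 = -4.303798 N
F_3 = -9.238365 N
F_4 = 4.688550 N
F_5 = 11.919181 N
F_6 = -10.636620 N
F_7 = -8.844063 N

step 0→1:
  ẍ = (ẋ'−ẋ)/dt = (0.954009081−0.953721714)/0.034476 = 0.008335
  θ̈ = (θ̇'−θ̇)/dt = (-0.290960624−-0.430967329)/0.034476 = 4.060990
  sinθ=0.271030, cosθ=0.962571
  F = (M+m)·ẍ + m·l·cosθ·θ̈ − m·l·sinθ·θ̇² = 0.010839 + 0.343150 − 0.004419 = 0.349570
step 1→2:
  ẍ = (ẋ'−ẋ)/dt = (0.806783560−0.954009081)/0.034476 = -4.270377
  θ̈ = (θ̇'−θ̇)/dt = (0.060036028−-0.290960624)/0.034476 = 10.180898
  sinθ=0.256698, cosθ=0.966492
  F = (M+m)·ẍ + m·l·cosθ·θ̈ − m·l·sinθ·θ̇² = -5.553198 + 0.863780 − 0.001908 = -4.691326
step 2→3:
  ẍ = (ẋ'−ẋ)/dt = (0.671140267−0.806783560)/0.034476 = -3.934427
  θ̈ = (θ̇'−θ̇)/dt = (0.389378293−0.060036028)/0.034476 = 9.552798
  sinθ=0.246990, cosθ=0.969018
  F = (M+m)·ẍ + m·l·cosθ·θ̈ − m·l·sinθ·θ̇² = -5.116328 + 0.812609 − 0.000078 = -4.303798
step 3→4:
  ẍ = (ẋ'−ẋ)/dt = (0.390658359−0.671140267)/0.034476 = -8.135570
  θ̈ = (θ̇'−θ̇)/dt = (0.934557052−0.389378293)/0.034476 = 15.813283
  sinθ=0.248996, cosθ=0.968505
  F = (M+m)·ẍ + m·l·cosθ·θ̈ − m·l·sinθ·θ̇² = -10.579495 + 1.344444 − 0.003314 = -9.238365
step 4→5:
  ẍ = (ẋ'−ẋ)/dt = (0.519013153−0.390658359)/0.034476 = 3.723019
  θ̈ = (θ̇'−θ̇)/dt = (0.880523671−0.934557052)/0.034476 = -1.567275
  sinθ=0.261974, cosθ=0.965075
  F = (M+m)·ẍ + m·l·cosθ·θ̈ − m·l·sinθ·θ̇² = 4.841414 + -0.132778 − 0.020086 = 4.688550
step 5→6:
  ẍ = (ẋ'−ẋ)/dt = (0.857772862−0.519013153)/0.034476 = 9.825957
  θ̈ = (θ̇'−θ̇)/dt = (0.536085403−0.880523671)/0.034476 = -9.990668
  sinθ=0.292927, cosθ=0.956135
  F = (M+m)·ẍ + m·l·cosθ·θ̈ − m·l·sinθ·θ̇² = 12.777675 + -0.838557 − 0.019937 = 11.919181
step 6→7:
  ẍ = (ẋ'−ẋ)/dt = (0.535452436−0.857772862)/0.034476 = -9.349125
  θ̈ = (θ̇'−θ̇)/dt = (1.170355502−0.536085403)/0.034476 = 18.397439
  sinθ=0.321813, cosθ=0.946803
  F = (M+m)·ẍ + m·l·cosθ·θ̈ − m·l·sinθ·θ̇² = -12.157602 + 1.529101 − 0.008119 = -10.636620
step 7→8:
  ẍ = (ẋ'−ẋ)/dt = (0.266263885−0.535452436)/0.034476 = -7.807998
  θ̈ = (θ̇'−θ̇)/dt = (1.734076107−1.170355502)/0.034476 = 16.351102
  sinθ=0.339256, cosθ=0.940694
  F = (M+m)·ẍ + m·l·cosθ·θ̈ − m·l·sinθ·θ̇² = -10.153521 + 1.350251 − 0.040793 = -8.844063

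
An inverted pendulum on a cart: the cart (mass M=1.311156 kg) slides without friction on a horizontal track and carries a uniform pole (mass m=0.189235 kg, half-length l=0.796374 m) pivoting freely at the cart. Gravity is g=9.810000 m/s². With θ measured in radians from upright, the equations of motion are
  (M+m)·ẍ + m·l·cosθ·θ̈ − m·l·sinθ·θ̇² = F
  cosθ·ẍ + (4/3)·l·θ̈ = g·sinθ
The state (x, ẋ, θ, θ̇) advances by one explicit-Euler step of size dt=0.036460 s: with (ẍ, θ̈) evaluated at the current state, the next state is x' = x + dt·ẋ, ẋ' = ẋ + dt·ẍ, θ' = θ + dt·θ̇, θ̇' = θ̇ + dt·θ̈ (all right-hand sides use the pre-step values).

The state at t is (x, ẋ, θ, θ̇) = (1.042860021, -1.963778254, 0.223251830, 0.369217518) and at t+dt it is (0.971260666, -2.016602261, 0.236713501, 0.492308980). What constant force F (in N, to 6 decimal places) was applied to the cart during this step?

ẍ = (ẋ'−ẋ)/dt = (-2.016602261−-1.963778254)/0.036460 = -1.448821
θ̈ = (θ̇'−θ̇)/dt = (0.492308980−0.369217518)/0.036460 = 3.376069
sinθ=0.221402, cosθ=0.975183
F = (M+m)·ẍ + m·l·cosθ·θ̈ − m·l·sinθ·θ̇² = -2.173798 + 0.496153 − 0.004548 = -1.682193

F = -1.682193 N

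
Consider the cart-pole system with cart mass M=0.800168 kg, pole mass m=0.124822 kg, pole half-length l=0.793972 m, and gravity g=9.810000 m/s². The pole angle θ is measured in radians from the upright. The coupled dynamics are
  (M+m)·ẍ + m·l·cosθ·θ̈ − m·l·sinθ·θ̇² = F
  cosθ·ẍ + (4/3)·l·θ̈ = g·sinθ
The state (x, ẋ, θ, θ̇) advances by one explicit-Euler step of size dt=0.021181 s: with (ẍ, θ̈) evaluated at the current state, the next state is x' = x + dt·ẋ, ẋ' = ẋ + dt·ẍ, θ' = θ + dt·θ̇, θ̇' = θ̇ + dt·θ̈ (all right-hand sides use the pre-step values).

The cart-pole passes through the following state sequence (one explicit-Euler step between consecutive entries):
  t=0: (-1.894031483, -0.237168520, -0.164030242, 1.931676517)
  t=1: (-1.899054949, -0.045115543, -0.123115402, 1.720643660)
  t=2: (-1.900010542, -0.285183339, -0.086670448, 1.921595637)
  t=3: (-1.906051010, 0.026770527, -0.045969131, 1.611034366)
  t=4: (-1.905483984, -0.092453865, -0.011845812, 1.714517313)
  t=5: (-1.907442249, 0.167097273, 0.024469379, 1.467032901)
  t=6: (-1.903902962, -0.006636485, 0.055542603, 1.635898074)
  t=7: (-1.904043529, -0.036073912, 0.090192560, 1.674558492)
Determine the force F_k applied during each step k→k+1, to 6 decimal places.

step 0→1:
  ẍ = (ẋ'−ẋ)/dt = (-0.045115543−-0.237168520)/0.021181 = 9.067229
  θ̈ = (θ̇'−θ̇)/dt = (1.720643660−1.931676517)/0.021181 = -9.963309
  sinθ=-0.163296, cosθ=0.986577
  F = (M+m)·ẍ + m·l·cosθ·θ̈ − m·l·sinθ·θ̇² = 8.387096 + -0.974162 − -0.060386 = 7.473321
step 1→2:
  ẍ = (ẋ'−ẋ)/dt = (-0.285183339−-0.045115543)/0.021181 = -11.334111
  θ̈ = (θ̇'−θ̇)/dt = (1.921595637−1.720643660)/0.021181 = 9.487370
  sinθ=-0.122805, cosθ=0.992431
  F = (M+m)·ẍ + m·l·cosθ·θ̈ − m·l·sinθ·θ̇² = -10.483939 + 0.933131 − -0.036032 = -9.514776
step 2→3:
  ẍ = (ẋ'−ẋ)/dt = (0.026770527−-0.285183339)/0.021181 = 14.728005
  θ̈ = (θ̇'−θ̇)/dt = (1.611034366−1.921595637)/0.021181 = -14.662257
  sinθ=-0.086562, cosθ=0.996246
  F = (M+m)·ẍ + m·l·cosθ·θ̈ − m·l·sinθ·θ̇² = 13.623257 + -1.447651 − -0.031677 = 12.207283
step 3→4:
  ẍ = (ẋ'−ẋ)/dt = (-0.092453865−0.026770527)/0.021181 = -5.628837
  θ̈ = (θ̇'−θ̇)/dt = (1.714517313−1.611034366)/0.021181 = 4.885650
  sinθ=-0.045953, cosθ=0.998944
  F = (M+m)·ẍ + m·l·cosθ·θ̈ − m·l·sinθ·θ̇² = -5.206618 + 0.483682 − -0.011820 = -4.711116
step 4→5:
  ẍ = (ẋ'−ẋ)/dt = (0.167097273−-0.092453865)/0.021181 = 12.253960
  θ̈ = (θ̇'−θ̇)/dt = (1.467032901−1.714517313)/0.021181 = -11.684265
  sinθ=-0.011846, cosθ=0.999930
  F = (M+m)·ẍ + m·l·cosθ·θ̈ − m·l·sinθ·θ̇² = 11.334791 + -1.157890 − -0.003451 = 10.180352
step 5→6:
  ẍ = (ẋ'−ẋ)/dt = (-0.006636485−0.167097273)/0.021181 = -8.202340
  θ̈ = (θ̇'−θ̇)/dt = (1.635898074−1.467032901)/0.021181 = 7.972484
  sinθ=0.024467, cosθ=0.999701
  F = (M+m)·ẍ + m·l·cosθ·θ̈ − m·l·sinθ·θ̇² = -7.587082 + 0.789878 − 0.005219 = -6.802423
step 6→7:
  ẍ = (ẋ'−ẋ)/dt = (-0.036073912−-0.006636485)/0.021181 = -1.389803
  θ̈ = (θ̇'−θ̇)/dt = (1.674558492−1.635898074)/0.021181 = 1.825240
  sinθ=0.055514, cosθ=0.998458
  F = (M+m)·ẍ + m·l·cosθ·θ̈ − m·l·sinθ·θ̇² = -1.285554 + 0.180612 − 0.014724 = -1.119666

F_0 = 7.473321 N
F_1 = -9.514776 N
F_2 = 12.207283 N
F_3 = -4.711116 N
F_4 = 10.180352 N
F_5 = -6.802423 N
F_6 = -1.119666 N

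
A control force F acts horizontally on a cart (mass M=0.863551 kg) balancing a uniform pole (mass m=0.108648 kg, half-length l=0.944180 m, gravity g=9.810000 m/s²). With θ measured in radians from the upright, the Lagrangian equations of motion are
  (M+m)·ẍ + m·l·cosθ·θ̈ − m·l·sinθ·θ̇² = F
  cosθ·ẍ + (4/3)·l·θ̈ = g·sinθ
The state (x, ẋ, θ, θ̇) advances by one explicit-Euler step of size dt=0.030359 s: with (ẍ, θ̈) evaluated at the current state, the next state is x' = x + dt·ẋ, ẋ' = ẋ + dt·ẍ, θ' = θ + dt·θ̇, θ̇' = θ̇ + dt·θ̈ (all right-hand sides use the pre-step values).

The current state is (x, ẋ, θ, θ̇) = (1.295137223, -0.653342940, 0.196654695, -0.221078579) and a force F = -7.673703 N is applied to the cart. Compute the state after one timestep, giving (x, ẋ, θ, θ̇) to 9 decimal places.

(1.275302385, -0.919152110, 0.189942970, 0.032218329)

sinθ=0.195389604, cosθ=0.980725702
temp = (F + m·l·θ̇²·sinθ)/(M+m) = (-7.673703 + 0.000979651)/0.972199 = -7.892132526
θ̈ = (g·sinθ − cosθ·temp)/(l·(4/3 − m·cos²θ/(M+m))) = 8.343387729
ẍ = temp − m·l·θ̈·cosθ/(M+m) = -8.755531138
Euler: x'=1.295137223+0.030359·-0.653342940=1.275302385, ẋ'=-0.653342940+0.030359·-8.755531138=-0.919152110
       θ'=0.196654695+0.030359·-0.221078579=0.189942970, θ̇'=-0.221078579+0.030359·8.343387729=0.032218329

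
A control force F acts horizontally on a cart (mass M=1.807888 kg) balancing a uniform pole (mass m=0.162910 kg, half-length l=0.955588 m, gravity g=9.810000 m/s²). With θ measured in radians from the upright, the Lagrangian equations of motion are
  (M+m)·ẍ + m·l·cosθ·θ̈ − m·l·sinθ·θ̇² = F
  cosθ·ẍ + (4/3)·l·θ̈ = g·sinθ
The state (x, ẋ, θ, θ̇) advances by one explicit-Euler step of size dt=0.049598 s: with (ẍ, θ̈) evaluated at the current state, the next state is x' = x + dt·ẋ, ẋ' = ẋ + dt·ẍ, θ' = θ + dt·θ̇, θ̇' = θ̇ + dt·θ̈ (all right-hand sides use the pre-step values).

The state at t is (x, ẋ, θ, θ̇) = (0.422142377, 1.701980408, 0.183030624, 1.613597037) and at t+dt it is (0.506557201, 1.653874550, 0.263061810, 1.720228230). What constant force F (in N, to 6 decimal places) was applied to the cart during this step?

F = -1.656185 N

ẍ = (ẋ'−ẋ)/dt = (1.653874550−1.701980408)/0.049598 = -0.969915
θ̈ = (θ̇'−θ̇)/dt = (1.720228230−1.613597037)/0.049598 = 2.149909
sinθ=0.182010, cosθ=0.983297
F = (M+m)·ẍ + m·l·cosθ·θ̈ − m·l·sinθ·θ̇² = -1.911507 + 0.329096 − 0.073774 = -1.656185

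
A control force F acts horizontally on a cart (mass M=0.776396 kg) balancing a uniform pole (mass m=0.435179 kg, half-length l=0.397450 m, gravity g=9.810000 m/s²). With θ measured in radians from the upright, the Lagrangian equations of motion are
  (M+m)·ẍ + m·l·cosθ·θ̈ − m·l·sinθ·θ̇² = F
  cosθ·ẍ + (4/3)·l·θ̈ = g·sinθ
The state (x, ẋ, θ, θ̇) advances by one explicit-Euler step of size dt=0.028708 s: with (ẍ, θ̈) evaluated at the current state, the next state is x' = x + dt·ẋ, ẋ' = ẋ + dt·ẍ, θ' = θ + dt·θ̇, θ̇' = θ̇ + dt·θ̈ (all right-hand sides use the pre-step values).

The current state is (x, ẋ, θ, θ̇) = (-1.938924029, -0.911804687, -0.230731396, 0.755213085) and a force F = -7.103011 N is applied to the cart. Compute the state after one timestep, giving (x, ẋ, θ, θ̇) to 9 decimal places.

(-1.965100118, -1.115844731, -0.209050739, 1.008505401)

sinθ=-0.228689598, cosθ=0.973499393
temp = (F + m·l·θ̇²·sinθ)/(M+m) = (-7.103011 + -0.022559832)/1.211575 = -5.881246173
θ̈ = (g·sinθ − cosθ·temp)/(l·(4/3 − m·cos²θ/(M+m))) = 8.823056845
ẍ = temp − m·l·θ̈·cosθ/(M+m) = -7.107428041
Euler: x'=-1.938924029+0.028708·-0.911804687=-1.965100118, ẋ'=-0.911804687+0.028708·-7.107428041=-1.115844731
       θ'=-0.230731396+0.028708·0.755213085=-0.209050739, θ̇'=0.755213085+0.028708·8.823056845=1.008505401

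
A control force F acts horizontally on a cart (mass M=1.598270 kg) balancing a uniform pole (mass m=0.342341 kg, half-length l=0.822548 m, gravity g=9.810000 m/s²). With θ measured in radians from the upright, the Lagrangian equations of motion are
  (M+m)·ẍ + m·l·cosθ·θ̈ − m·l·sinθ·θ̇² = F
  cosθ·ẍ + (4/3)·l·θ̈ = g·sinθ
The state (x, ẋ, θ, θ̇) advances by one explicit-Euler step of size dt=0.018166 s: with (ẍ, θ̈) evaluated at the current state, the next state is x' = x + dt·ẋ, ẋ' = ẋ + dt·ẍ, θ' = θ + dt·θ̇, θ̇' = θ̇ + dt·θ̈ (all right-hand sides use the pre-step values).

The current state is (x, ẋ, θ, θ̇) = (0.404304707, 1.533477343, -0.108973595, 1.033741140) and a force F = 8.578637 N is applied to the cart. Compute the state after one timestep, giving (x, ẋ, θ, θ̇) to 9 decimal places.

sinθ=-0.108758042, cosθ=0.994068251
temp = (F + m·l·θ̇²·sinθ)/(M+m) = (8.578637 + -0.032726921)/1.940611 = 4.403721343
θ̈ = (g·sinθ − cosθ·temp)/(l·(4/3 − m·cos²θ/(M+m))) = -5.710977345
ẍ = temp − m·l·θ̈·cosθ/(M+m) = 5.227495793
Euler: x'=0.404304707+0.018166·1.533477343=0.432161856, ẋ'=1.533477343+0.018166·5.227495793=1.628440032
       θ'=-0.108973595+0.018166·1.033741140=-0.090194653, θ̇'=1.033741140+0.018166·-5.710977345=0.929995526

(0.432161856, 1.628440032, -0.090194653, 0.929995526)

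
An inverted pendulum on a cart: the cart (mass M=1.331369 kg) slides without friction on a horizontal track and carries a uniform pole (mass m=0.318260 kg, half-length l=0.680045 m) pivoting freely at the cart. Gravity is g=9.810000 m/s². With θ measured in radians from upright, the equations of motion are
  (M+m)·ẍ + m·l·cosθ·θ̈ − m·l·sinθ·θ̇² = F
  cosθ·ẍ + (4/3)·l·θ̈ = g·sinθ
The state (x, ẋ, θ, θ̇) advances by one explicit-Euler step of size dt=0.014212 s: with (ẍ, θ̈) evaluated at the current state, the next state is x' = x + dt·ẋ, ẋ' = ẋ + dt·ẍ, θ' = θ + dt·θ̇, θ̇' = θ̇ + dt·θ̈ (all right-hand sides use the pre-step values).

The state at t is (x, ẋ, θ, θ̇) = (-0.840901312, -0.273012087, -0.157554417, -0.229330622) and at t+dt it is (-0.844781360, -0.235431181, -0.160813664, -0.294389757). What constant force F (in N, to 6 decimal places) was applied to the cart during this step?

F = 3.385415 N

ẍ = (ẋ'−ẋ)/dt = (-0.235431181−-0.273012087)/0.014212 = 2.644308
θ̈ = (θ̇'−θ̇)/dt = (-0.294389757−-0.229330622)/0.014212 = -4.577761
sinθ=-0.156903, cosθ=0.987614
F = (M+m)·ẍ + m·l·cosθ·θ̈ − m·l·sinθ·θ̇² = 4.362127 + -0.978498 − -0.001786 = 3.385415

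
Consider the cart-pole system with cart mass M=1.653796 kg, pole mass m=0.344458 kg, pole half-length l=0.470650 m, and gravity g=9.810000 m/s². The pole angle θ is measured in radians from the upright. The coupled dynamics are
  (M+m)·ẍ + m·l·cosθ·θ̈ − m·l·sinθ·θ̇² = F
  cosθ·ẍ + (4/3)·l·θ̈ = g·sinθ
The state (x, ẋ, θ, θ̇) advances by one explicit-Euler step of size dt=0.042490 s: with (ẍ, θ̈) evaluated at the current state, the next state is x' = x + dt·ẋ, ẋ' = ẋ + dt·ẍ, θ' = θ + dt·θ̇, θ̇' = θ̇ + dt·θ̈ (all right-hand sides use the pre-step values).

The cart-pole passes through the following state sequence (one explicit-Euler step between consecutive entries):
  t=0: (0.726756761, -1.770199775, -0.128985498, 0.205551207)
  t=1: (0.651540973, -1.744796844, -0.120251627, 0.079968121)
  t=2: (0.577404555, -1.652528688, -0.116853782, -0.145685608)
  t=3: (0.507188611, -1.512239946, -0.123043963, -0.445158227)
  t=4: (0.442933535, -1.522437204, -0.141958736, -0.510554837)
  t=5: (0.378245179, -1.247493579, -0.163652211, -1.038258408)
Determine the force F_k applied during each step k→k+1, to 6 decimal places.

F_0 = 0.720373 N
F_1 = 3.484629 N
F_2 = 5.463178 N
F_3 = -0.723254 N
F_4 = 10.943068 N

step 0→1:
  ẍ = (ẋ'−ẋ)/dt = (-1.744796844−-1.770199775)/0.042490 = 0.597857
  θ̈ = (θ̇'−θ̇)/dt = (0.079968121−0.205551207)/0.042490 = -2.955592
  sinθ=-0.128628, cosθ=0.991693
  F = (M+m)·ẍ + m·l·cosθ·θ̈ − m·l·sinθ·θ̇² = 1.194670 + -0.475178 − -0.000881 = 0.720373
step 1→2:
  ẍ = (ẋ'−ẋ)/dt = (-1.652528688−-1.744796844)/0.042490 = 2.171526
  θ̈ = (θ̇'−θ̇)/dt = (-0.145685608−0.079968121)/0.042490 = -5.310749
  sinθ=-0.119962, cosθ=0.992778
  F = (M+m)·ẍ + m·l·cosθ·θ̈ − m·l·sinθ·θ̇² = 4.339261 + -0.854757 − -0.000124 = 3.484629
step 2→3:
  ẍ = (ẋ'−ẋ)/dt = (-1.512239946−-1.652528688)/0.042490 = 3.301688
  θ̈ = (θ̇'−θ̇)/dt = (-0.445158227−-0.145685608)/0.042490 = -7.048073
  sinθ=-0.116588, cosθ=0.993180
  F = (M+m)·ẍ + m·l·cosθ·θ̈ − m·l·sinθ·θ̇² = 6.597612 + -1.134835 − -0.000401 = 5.463178
step 3→4:
  ẍ = (ẋ'−ẋ)/dt = (-1.522437204−-1.512239946)/0.042490 = -0.239992
  θ̈ = (θ̇'−θ̇)/dt = (-0.510554837−-0.445158227)/0.042490 = -1.539106
  sinθ=-0.122734, cosθ=0.992440
  F = (M+m)·ẍ + m·l·cosθ·θ̈ − m·l·sinθ·θ̇² = -0.479565 + -0.247632 − -0.003943 = -0.723254
step 4→5:
  ẍ = (ẋ'−ẋ)/dt = (-1.247493579−-1.522437204)/0.042490 = 6.470784
  θ̈ = (θ̇'−θ̇)/dt = (-1.038258408−-0.510554837)/0.042490 = -12.419477
  sinθ=-0.141482, cosθ=0.989941
  F = (M+m)·ẍ + m·l·cosθ·θ̈ − m·l·sinθ·θ̇² = 12.930271 + -1.993182 − -0.005979 = 10.943068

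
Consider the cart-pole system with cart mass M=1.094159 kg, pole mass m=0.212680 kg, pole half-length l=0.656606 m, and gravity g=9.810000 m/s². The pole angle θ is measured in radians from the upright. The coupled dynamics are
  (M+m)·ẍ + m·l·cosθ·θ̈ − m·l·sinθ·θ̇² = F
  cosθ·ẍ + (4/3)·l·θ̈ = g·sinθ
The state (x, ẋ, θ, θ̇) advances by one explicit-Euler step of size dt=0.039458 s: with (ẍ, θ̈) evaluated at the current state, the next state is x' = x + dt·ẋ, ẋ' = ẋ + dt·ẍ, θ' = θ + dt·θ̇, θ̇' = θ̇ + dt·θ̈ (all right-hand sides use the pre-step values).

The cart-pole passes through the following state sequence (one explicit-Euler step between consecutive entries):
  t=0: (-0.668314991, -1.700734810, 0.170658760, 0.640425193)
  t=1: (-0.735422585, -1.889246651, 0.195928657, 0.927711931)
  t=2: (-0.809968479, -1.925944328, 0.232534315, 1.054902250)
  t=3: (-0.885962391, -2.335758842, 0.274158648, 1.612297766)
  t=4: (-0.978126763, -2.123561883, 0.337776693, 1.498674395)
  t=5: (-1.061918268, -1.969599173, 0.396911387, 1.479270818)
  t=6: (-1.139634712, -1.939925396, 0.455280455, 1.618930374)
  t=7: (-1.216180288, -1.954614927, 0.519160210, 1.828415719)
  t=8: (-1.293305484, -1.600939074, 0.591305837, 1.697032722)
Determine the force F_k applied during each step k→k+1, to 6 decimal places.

step 0→1:
  ẍ = (ẋ'−ẋ)/dt = (-1.889246651−-1.700734810)/0.039458 = -4.777532
  θ̈ = (θ̇'−θ̇)/dt = (0.927711931−0.640425193)/0.039458 = 7.280824
  sinθ=0.169832, cosθ=0.985473
  F = (M+m)·ẍ + m·l·cosθ·θ̈ − m·l·sinθ·θ̇² = -6.243465 + 1.001975 − 0.009727 = -5.251217
step 1→2:
  ẍ = (ẋ'−ẋ)/dt = (-1.925944328−-1.889246651)/0.039458 = -0.930044
  θ̈ = (θ̇'−θ̇)/dt = (1.054902250−0.927711931)/0.039458 = 3.223436
  sinθ=0.194678, cosθ=0.980867
  F = (M+m)·ẍ + m·l·cosθ·θ̈ − m·l·sinθ·θ̇² = -1.215418 + 0.441531 − 0.023398 = -0.797285
step 2→3:
  ẍ = (ẋ'−ẋ)/dt = (-2.335758842−-1.925944328)/0.039458 = -10.386094
  θ̈ = (θ̇'−θ̇)/dt = (1.612297766−1.054902250)/0.039458 = 14.126299
  sinθ=0.230444, cosθ=0.973086
  F = (M+m)·ẍ + m·l·cosθ·θ̈ − m·l·sinθ·θ̇² = -13.572953 + 1.919601 − 0.035811 = -11.689164
step 3→4:
  ẍ = (ẋ'−ẋ)/dt = (-2.123561883−-2.335758842)/0.039458 = 5.377793
  θ̈ = (θ̇'−θ̇)/dt = (1.498674395−1.612297766)/0.039458 = -2.879603
  sinθ=0.270737, cosθ=0.962653
  F = (M+m)·ẍ + m·l·cosθ·θ̈ − m·l·sinθ·θ̇² = 7.027910 + -0.387110 − 0.098281 = 6.542519
step 4→5:
  ẍ = (ẋ'−ẋ)/dt = (-1.969599173−-2.123561883)/0.039458 = 3.901939
  θ̈ = (θ̇'−θ̇)/dt = (1.479270818−1.498674395)/0.039458 = -0.491753
  sinθ=0.331390, cosθ=0.943494
  F = (M+m)·ẍ + m·l·cosθ·θ̈ − m·l·sinθ·θ̇² = 5.099206 + -0.064791 − 0.103941 = 4.930474
step 5→6:
  ẍ = (ẋ'−ẋ)/dt = (-1.939925396−-1.969599173)/0.039458 = 0.752034
  θ̈ = (θ̇'−θ̇)/dt = (1.618930374−1.479270818)/0.039458 = 3.539448
  sinθ=0.386572, cosθ=0.922259
  F = (M+m)·ẍ + m·l·cosθ·θ̈ − m·l·sinθ·θ̇² = 0.982788 + 0.455848 − 0.118129 = 1.320507
step 6→7:
  ẍ = (ẋ'−ẋ)/dt = (-1.954614927−-1.939925396)/0.039458 = -0.372283
  θ̈ = (θ̇'−θ̇)/dt = (1.828415719−1.618930374)/0.039458 = 5.309072
  sinθ=0.439714, cosθ=0.898138
  F = (M+m)·ẍ + m·l·cosθ·θ̈ − m·l·sinθ·θ̇² = -0.486514 + 0.665875 − 0.160938 = 0.018424
step 7→8:
  ẍ = (ẋ'−ẋ)/dt = (-1.600939074−-1.954614927)/0.039458 = 8.963350
  θ̈ = (θ̇'−θ̇)/dt = (1.697032722−1.828415719)/0.039458 = -3.329692
  sinθ=0.496151, cosθ=0.868236
  F = (M+m)·ẍ + m·l·cosθ·θ̈ − m·l·sinθ·θ̇² = 11.713655 + -0.403714 − 0.231630 = 11.078311

F_0 = -5.251217 N
F_1 = -0.797285 N
F_2 = -11.689164 N
F_3 = 6.542519 N
F_4 = 4.930474 N
F_5 = 1.320507 N
F_6 = 0.018424 N
F_7 = 11.078311 N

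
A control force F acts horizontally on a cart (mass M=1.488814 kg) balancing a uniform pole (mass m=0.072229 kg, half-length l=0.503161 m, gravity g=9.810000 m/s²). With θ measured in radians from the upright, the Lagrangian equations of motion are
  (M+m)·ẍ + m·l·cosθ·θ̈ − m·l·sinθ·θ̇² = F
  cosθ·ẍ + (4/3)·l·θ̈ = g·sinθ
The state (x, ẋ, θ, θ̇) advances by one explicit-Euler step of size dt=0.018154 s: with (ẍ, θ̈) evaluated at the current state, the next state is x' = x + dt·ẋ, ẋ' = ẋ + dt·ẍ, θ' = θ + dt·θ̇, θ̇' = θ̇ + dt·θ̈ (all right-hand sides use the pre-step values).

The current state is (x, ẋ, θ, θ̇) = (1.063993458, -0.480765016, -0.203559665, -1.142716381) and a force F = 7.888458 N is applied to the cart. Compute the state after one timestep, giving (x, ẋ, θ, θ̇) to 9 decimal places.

sinθ=-0.202156773, cosθ=0.979353174
temp = (F + m·l·θ̇²·sinθ)/(M+m) = (7.888458 + -0.009593648)/1.561043 = 5.047179579
θ̈ = (g·sinθ − cosθ·temp)/(l·(4/3 − m·cos²θ/(M+m))) = -10.679379483
ẍ = temp − m·l·θ̈·cosθ/(M+m) = 5.290674027
Euler: x'=1.063993458+0.018154·-0.480765016=1.055265650, ẋ'=-0.480765016+0.018154·5.290674027=-0.384718120
       θ'=-0.203559665+0.018154·-1.142716381=-0.224304538, θ̇'=-1.142716381+0.018154·-10.679379483=-1.336589836

(1.055265650, -0.384718120, -0.224304538, -1.336589836)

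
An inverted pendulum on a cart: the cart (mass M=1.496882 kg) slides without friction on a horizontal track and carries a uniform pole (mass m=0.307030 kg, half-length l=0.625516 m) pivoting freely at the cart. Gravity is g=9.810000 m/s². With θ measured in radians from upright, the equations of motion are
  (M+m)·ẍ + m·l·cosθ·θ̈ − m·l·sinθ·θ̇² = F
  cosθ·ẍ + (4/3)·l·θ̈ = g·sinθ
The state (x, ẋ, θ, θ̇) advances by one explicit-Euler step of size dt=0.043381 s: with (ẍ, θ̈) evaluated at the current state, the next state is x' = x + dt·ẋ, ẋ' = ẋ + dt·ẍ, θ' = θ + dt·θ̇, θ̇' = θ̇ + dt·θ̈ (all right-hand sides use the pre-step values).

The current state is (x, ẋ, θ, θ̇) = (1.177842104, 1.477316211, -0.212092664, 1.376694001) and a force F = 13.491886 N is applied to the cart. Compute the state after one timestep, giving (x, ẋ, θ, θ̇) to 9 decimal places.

sinθ=-0.210506132, cosθ=0.977592537
temp = (F + m·l·θ̇²·sinθ)/(M+m) = (13.491886 + -0.076622943)/1.803912 = 7.436761359
θ̈ = (g·sinθ − cosθ·temp)/(l·(4/3 − m·cos²θ/(M+m))) = -12.748202757
ẍ = temp − m·l·θ̈·cosθ/(M+m) = 8.763577444
Euler: x'=1.177842104+0.043381·1.477316211=1.241929559, ẋ'=1.477316211+0.043381·8.763577444=1.857488964
       θ'=-0.212092664+0.043381·1.376694001=-0.152370302, θ̇'=1.376694001+0.043381·-12.748202757=0.823664217

(1.241929559, 1.857488964, -0.152370302, 0.823664217)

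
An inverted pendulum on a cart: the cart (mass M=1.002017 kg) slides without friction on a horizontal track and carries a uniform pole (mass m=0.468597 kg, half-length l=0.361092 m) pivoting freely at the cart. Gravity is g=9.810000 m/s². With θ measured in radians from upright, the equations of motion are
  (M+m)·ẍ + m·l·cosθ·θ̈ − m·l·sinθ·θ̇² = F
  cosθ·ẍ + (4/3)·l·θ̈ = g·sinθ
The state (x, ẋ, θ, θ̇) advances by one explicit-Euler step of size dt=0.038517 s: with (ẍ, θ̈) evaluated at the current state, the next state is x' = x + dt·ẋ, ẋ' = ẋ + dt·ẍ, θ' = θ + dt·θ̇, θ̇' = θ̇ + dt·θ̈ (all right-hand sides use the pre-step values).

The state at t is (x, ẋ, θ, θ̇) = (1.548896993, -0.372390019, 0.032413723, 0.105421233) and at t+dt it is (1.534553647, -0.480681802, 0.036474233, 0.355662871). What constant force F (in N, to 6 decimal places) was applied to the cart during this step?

ẍ = (ẋ'−ẋ)/dt = (-0.480681802−-0.372390019)/0.038517 = -2.811532
θ̈ = (θ̇'−θ̇)/dt = (0.355662871−0.105421233)/0.038517 = 6.496914
sinθ=0.032408, cosθ=0.999475
F = (M+m)·ẍ + m·l·cosθ·θ̈ − m·l·sinθ·θ̇² = -4.134679 + 1.098743 − 0.000061 = -3.035996

F = -3.035996 N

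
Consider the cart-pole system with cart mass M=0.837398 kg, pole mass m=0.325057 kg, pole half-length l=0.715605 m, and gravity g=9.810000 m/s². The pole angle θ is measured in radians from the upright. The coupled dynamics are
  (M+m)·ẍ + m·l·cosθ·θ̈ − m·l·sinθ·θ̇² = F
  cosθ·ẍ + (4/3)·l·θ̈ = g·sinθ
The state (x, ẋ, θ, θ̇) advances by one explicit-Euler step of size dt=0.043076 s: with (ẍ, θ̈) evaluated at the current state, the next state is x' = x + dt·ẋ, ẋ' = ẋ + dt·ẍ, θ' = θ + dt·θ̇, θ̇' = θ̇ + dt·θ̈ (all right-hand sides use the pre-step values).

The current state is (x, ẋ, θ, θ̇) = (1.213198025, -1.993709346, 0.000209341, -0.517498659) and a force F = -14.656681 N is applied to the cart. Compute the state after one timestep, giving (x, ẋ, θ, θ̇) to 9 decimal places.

sinθ=0.000209341, cosθ=0.999999978
temp = (F + m·l·θ̇²·sinθ)/(M+m) = (-14.656681 + 0.000013041)/1.162455 = -12.608374483
θ̈ = (g·sinθ − cosθ·temp)/(l·(4/3 − m·cos²θ/(M+m))) = 16.723916582
ẍ = temp − m·l·θ̈·cosθ/(M+m) = -15.954904482
Euler: x'=1.213198025+0.043076·-1.993709346=1.127317001, ẋ'=-1.993709346+0.043076·-15.954904482=-2.680982811
       θ'=0.000209341+0.043076·-0.517498659=-0.022082431, θ̇'=-0.517498659+0.043076·16.723916582=0.202900772

(1.127317001, -2.680982811, -0.022082431, 0.202900772)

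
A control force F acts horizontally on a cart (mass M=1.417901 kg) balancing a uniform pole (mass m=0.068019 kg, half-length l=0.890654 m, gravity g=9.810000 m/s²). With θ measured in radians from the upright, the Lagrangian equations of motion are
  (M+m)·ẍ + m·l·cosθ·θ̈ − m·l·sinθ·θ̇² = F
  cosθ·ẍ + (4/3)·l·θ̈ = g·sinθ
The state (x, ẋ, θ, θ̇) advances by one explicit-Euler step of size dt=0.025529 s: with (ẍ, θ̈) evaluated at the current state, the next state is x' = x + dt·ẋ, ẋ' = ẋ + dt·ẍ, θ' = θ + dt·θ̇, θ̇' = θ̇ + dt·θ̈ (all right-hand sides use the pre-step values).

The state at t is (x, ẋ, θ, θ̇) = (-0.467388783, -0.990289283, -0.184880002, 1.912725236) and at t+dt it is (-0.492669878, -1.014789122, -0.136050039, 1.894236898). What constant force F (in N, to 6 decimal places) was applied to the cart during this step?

ẍ = (ẋ'−ẋ)/dt = (-1.014789122−-0.990289283)/0.025529 = -0.959687
θ̈ = (θ̇'−θ̇)/dt = (1.894236898−1.912725236)/0.025529 = -0.724209
sinθ=-0.183829, cosθ=0.982958
F = (M+m)·ẍ + m·l·cosθ·θ̈ − m·l·sinθ·θ̇² = -1.426017 + -0.043126 − -0.040743 = -1.428400

F = -1.428400 N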